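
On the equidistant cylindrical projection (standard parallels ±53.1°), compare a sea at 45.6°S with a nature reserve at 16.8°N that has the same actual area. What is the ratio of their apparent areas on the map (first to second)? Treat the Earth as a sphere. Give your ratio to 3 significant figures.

1.37

In the equirectangular projection with standard parallel φ₀ = 53.1° (x = Rλ cos φ₀, y = Rφ), meridians are true-scale (h = 1) and the parallel scale is k = cos φ₀ / cos φ.
Areal scale at 45.6°: h·k = 1.000 × 0.8582 = 0.8582.
Areal scale at 16.8°: h·k = 1.000 × 0.6272 = 0.6272.
Ratio = 0.8582/0.6272 ≈ 1.37.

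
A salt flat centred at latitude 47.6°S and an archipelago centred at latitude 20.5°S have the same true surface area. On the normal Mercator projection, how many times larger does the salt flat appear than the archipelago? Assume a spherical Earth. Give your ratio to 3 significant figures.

1.93

On Mercator, area is exaggerated by sec²φ = 1/cos²φ.
At 47.6°: sec²(47.6°) = 1/0.6743² = 2.199.
At 20.5°: sec²(20.5°) = 1/0.9367² = 1.140.
Ratio = 2.199/1.140 = cos²(20.5°)/cos²(47.6°) ≈ 1.93.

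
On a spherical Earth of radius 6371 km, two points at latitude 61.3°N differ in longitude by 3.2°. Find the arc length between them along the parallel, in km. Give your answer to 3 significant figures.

Arc length along a parallel = R cos φ · Δλ (with Δλ in radians).
= 6371 × cos 61.3° × (3.2° × π/180) = 6371 × 0.4802 × 0.05585 ≈ 171 km.

171 km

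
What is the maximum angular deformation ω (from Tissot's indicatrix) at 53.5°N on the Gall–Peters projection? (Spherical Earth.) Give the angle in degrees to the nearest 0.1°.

Gall–Peters is a cylindrical equal-area projection with standard parallels at ±45°. Cylindrical equal-area (φ₀ = 45°): h = cos φ / cos 45° along meridians, k = cos 45° / cos φ along parallels; h·k = 1.
At 53.5°: h = 0.8412, k = 1.189; principal scales a = 1.189, b = 0.8412.
sin(ω/2) = (a − b)/(a + b) = 0.3476/2.030 = 0.1712, so ω = 2 arcsin(0.1712) ≈ 19.7°.

19.7°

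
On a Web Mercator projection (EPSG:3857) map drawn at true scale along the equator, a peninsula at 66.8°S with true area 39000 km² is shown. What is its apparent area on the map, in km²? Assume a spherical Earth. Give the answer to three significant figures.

The Mercator projection is conformal; its linear scale factor is the same in every direction and equals sec φ = 1/cos φ.
Areal scale = k² = sec²φ = 1/cos²(66.8°) = 1/0.3939² = 6.444.
Apparent area = 39000 × 6.444 ≈ 251000 km².

251000 km²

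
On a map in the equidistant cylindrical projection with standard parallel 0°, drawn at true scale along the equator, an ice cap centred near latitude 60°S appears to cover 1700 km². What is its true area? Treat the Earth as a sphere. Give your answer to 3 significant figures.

For the equirectangular projection with φ₀ = 0 (plate carrée), h = 1 along meridians and k = sec φ along parallels.
Areal scale = h·k = 1 × sec φ; at 60°, h = 1.000, k = 2.000, so h·k = 2.000.
True area = apparent / (areal scale) = 1700 / 2.000 ≈ 850 km².

850 km²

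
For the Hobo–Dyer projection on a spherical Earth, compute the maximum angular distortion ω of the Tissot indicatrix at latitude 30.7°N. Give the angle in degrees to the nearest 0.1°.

9.2°

The Hobo–Dyer projection is cylindrical equal-area with φ₀ = 37.5°. A cylindrical equal-area projection with standard parallel φ₀ has meridian scale h = cos φ / cos φ₀ and parallel scale k = cos φ₀ / cos φ (so areas are preserved, h·k = 1).
At 30.7°: h = 1.084, k = 0.9227; principal scales a = 1.084, b = 0.9227.
sin(ω/2) = (a − b)/(a + b) = 0.1612/2.006 = 0.08032, so ω = 2 arcsin(0.08032) ≈ 9.2°.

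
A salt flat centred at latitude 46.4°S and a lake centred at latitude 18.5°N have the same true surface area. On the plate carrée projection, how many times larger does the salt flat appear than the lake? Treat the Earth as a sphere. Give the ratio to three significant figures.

In the plate carrée (x = Rλ, y = Rφ), meridians are true-scale (h = 1) and parallels are stretched by k = sec φ.
Areal scale at 46.4°: h·k = 1.000 × 1.450 = 1.450.
Areal scale at 18.5°: h·k = 1.000 × 1.054 = 1.054.
Ratio = 1.450/1.054 ≈ 1.38.

1.38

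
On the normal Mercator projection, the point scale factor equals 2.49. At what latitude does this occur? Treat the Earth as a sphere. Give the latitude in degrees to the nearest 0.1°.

66.3°

Mercator scale is k = sec φ = 1/cos φ.
1/cos φ = 2.49  ⇒  cos φ = 0.4016  ⇒  φ = arccos(0.4016) ≈ 66.3°.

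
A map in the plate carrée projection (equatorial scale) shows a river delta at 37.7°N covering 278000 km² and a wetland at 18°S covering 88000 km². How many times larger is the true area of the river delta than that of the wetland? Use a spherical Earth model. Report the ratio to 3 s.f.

2.63

On the plate carrée, areal scale = h·k = 1 × sec φ, so true area = apparent × cos φ.
True area of river delta: 278000 × cos(37.7°) = 278000 × 0.7912 = 220000 km².
True area of wetland: 88000 × cos(18°) = 88000 × 0.9511 = 83690 km².
Ratio = 220000 / 83690 ≈ 2.63.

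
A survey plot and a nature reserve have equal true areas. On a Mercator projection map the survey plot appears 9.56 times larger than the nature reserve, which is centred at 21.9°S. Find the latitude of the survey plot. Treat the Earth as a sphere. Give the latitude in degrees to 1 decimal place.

Mercator areal scale is sec²φ, so apparent-area ratio = sec²φ₁ / sec²φ₂ = cos²φ₂ / cos²φ₁.
cos²φ₂ / cos²φ₁ = 9.56  ⇒  cos φ₁ = cos 21.9° / √9.56 = 0.9278/3.092 = 0.3001.
φ₁ = arccos(0.3001) ≈ 72.5°.

72.5°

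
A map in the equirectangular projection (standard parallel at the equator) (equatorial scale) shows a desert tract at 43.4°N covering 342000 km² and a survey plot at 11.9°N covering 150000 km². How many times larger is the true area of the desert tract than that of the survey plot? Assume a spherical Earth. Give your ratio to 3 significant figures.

1.69

On the plate carrée, areal scale = h·k = 1 × sec φ, so true area = apparent × cos φ.
True area of desert tract: 342000 × cos(43.4°) = 342000 × 0.7266 = 248500 km².
True area of survey plot: 150000 × cos(11.9°) = 150000 × 0.9785 = 146800 km².
Ratio = 248500 / 146800 ≈ 1.69.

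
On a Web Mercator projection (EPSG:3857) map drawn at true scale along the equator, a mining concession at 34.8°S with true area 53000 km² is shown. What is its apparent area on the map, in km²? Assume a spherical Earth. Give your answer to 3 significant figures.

78600 km²

Mercator is conformal, so the point scale is isotropic: h = k = sec φ = 1/cos φ.
Areal scale = k² = sec²φ = 1/cos²(34.8°) = 1/0.8211² = 1.483.
Apparent area = 53000 × 1.483 ≈ 78600 km².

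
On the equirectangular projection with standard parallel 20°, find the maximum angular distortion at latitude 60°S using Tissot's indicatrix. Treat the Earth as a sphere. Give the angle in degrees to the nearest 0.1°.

35.6°

With standard parallel φ₀ = 20°, the equirectangular projection gives x = Rλ cos φ₀, y = Rφ, so h = 1 and k = cos 20° / cos φ.
At 60°: h = 1.000, k = 1.879; principal scales a = 1.879, b = 1.000.
sin(ω/2) = (a − b)/(a + b) = 0.8794/2.879 = 0.3054, so ω = 2 arcsin(0.3054) ≈ 35.6°.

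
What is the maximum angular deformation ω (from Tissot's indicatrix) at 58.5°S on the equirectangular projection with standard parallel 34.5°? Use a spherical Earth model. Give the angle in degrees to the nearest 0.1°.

25.9°

In the equirectangular projection with standard parallel φ₀ = 34.5° (x = Rλ cos φ₀, y = Rφ), meridians are true-scale (h = 1) and the parallel scale is k = cos φ₀ / cos φ.
At 58.5°: h = 1.000, k = 1.577; principal scales a = 1.577, b = 1.000.
sin(ω/2) = (a − b)/(a + b) = 0.5773/2.577 = 0.2240, so ω = 2 arcsin(0.2240) ≈ 25.9°.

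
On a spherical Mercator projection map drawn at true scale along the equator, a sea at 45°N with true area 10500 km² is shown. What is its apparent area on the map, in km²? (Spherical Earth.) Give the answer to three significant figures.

Mercator is conformal, so the point scale is isotropic: h = k = sec φ = 1/cos φ.
Areal scale = k² = sec²φ = 1/cos²(45°) = 1/0.7071² = 2.000.
Apparent area = 10500 × 2.000 ≈ 21000 km².

21000 km²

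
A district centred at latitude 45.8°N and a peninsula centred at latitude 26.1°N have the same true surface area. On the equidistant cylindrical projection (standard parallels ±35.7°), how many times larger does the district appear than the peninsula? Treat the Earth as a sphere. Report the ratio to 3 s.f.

With standard parallel φ₀ = 35.7°, the equirectangular projection gives x = Rλ cos φ₀, y = Rφ, so h = 1 and k = cos 35.7° / cos φ.
Areal scale at 45.8°: h·k = 1.000 × 1.165 = 1.165.
Areal scale at 26.1°: h·k = 1.000 × 0.9043 = 0.9043.
Ratio = 1.165/0.9043 ≈ 1.29.

1.29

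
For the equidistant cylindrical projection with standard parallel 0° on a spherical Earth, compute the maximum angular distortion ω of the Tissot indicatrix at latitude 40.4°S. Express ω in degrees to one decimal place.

15.6°

Plate carrée maps x = Rλ, y = Rφ. The meridian scale is h = 1 and the parallel scale is k = 1/cos φ = sec φ.
At 40.4°: h = 1.000, k = 1.313; principal scales a = 1.313, b = 1.000.
sin(ω/2) = (a − b)/(a + b) = 0.3131/2.313 = 0.1354, so ω = 2 arcsin(0.1354) ≈ 15.6°.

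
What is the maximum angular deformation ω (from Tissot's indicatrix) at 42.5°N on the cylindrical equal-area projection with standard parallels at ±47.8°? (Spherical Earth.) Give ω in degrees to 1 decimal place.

Cylindrical equal-area (φ₀ = 47.8°): h = cos φ / cos 47.8° along meridians, k = cos 47.8° / cos φ along parallels; h·k = 1.
At 42.5°: h = 1.098, k = 0.9111; principal scales a = 1.098, b = 0.9111.
sin(ω/2) = (a − b)/(a + b) = 0.1865/2.009 = 0.09285, so ω = 2 arcsin(0.09285) ≈ 10.7°.

10.7°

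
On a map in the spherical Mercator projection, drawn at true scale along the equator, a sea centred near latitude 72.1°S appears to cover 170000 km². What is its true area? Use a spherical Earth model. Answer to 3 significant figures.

Mercator is conformal, so the point scale is isotropic: h = k = sec φ = 1/cos φ.
Areal scale = k² = sec²φ = 1/cos²(72.1°) = 1/0.3074² = 10.59.
True area = apparent / (areal scale) = 170000 / 10.59 ≈ 16100 km².

16100 km²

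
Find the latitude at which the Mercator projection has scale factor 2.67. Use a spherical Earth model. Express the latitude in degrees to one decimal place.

68.0°

Mercator scale is k = sec φ = 1/cos φ.
1/cos φ = 2.67  ⇒  cos φ = 0.3745  ⇒  φ = arccos(0.3745) ≈ 68.0°.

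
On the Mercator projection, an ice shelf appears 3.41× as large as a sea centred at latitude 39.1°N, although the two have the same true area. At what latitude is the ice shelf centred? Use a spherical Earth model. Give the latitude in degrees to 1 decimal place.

65.1°

For equal true areas on Mercator, apparent areas scale as sec²φ, so the ratio is cos²φ₂ / cos²φ₁.
cos²φ₂ / cos²φ₁ = 3.41  ⇒  cos φ₁ = cos 39.1° / √3.41 = 0.7760/1.847 = 0.4203.
φ₁ = arccos(0.4203) ≈ 65.1°.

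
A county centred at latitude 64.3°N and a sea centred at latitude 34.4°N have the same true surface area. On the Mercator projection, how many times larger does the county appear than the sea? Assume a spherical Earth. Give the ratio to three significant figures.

3.62

Mercator areal scale is sec²φ.
At 64.3°: sec²(64.3°) = 1/0.4337² = 5.317.
At 34.4°: sec²(34.4°) = 1/0.8251² = 1.469.
Ratio = 5.317/1.469 = cos²(34.4°)/cos²(64.3°) ≈ 3.62.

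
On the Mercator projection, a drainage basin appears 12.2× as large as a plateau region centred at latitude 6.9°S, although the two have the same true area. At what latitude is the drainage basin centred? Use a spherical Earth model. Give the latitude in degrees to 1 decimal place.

Mercator areal scale is sec²φ, so apparent-area ratio = sec²φ₁ / sec²φ₂ = cos²φ₂ / cos²φ₁.
cos²φ₂ / cos²φ₁ = 12.2  ⇒  cos φ₁ = cos 6.9° / √12.2 = 0.9928/3.493 = 0.2842.
φ₁ = arccos(0.2842) ≈ 73.5°.

73.5°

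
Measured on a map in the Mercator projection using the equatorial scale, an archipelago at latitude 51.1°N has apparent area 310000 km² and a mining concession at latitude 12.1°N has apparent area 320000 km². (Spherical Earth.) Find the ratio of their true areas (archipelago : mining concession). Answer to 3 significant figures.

0.400

Mercator's areal exaggeration is sec²φ; hence true area = (apparent area) · cos²φ.
True area of archipelago: 310000 × cos²(51.1°) = 310000 × 0.3943 = 122200 km².
True area of mining concession: 320000 × cos²(12.1°) = 320000 × 0.9561 = 305900 km².
Ratio = 122200 / 305900 ≈ 0.400.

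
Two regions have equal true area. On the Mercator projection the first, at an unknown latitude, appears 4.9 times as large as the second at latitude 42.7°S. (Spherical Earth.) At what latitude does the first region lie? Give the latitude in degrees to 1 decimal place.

70.6°

On Mercator, (apparent₁)/(apparent₂) = sec²φ₁ / sec²φ₂ when true areas are equal.
cos²φ₂ / cos²φ₁ = 4.9  ⇒  cos φ₁ = cos 42.7° / √4.9 = 0.7349/2.214 = 0.3320.
φ₁ = arccos(0.3320) ≈ 70.6°.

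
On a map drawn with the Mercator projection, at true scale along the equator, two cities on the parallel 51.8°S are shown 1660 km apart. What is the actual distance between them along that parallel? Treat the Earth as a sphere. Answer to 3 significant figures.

For Mercator, h = k = sec φ (a conformal cylindrical projection has a single point scale, 1/cos φ).
Along the parallel at 51.8°, map distances are exaggerated by k = sec 51.8° = 1.617.
True distance = 1660 / 1.617 = 1660 × cos 51.8° ≈ 1030 km.

1030 km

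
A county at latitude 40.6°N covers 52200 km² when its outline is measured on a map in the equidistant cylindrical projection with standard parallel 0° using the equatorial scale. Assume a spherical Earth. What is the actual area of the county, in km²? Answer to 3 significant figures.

39600 km²

In the plate carrée (x = Rλ, y = Rφ), meridians are true-scale (h = 1) and parallels are stretched by k = sec φ.
Areal scale = h·k = 1 × sec φ; at 40.6°, h = 1.000, k = 1.317, so h·k = 1.317.
True area = apparent / (areal scale) = 52200 / 1.317 ≈ 39600 km².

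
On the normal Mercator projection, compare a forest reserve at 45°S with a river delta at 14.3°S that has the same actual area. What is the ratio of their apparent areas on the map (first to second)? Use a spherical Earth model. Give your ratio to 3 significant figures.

1.88

Mercator is conformal with k = sec φ, so areal scale = k² = sec²φ.
At 45°: sec²(45°) = 1/0.7071² = 2.000.
At 14.3°: sec²(14.3°) = 1/0.9690² = 1.065.
Ratio = 2.000/1.065 = cos²(14.3°)/cos²(45°) ≈ 1.88.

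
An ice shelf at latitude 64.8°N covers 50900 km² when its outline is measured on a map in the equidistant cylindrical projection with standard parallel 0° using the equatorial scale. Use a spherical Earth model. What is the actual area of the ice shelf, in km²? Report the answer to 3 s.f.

21700 km²

For the equirectangular projection with φ₀ = 0 (plate carrée), h = 1 along meridians and k = sec φ along parallels.
Areal scale = h·k = 1 × sec φ; at 64.8°, h = 1.000, k = 2.349, so h·k = 2.349.
True area = apparent / (areal scale) = 50900 / 2.349 ≈ 21700 km².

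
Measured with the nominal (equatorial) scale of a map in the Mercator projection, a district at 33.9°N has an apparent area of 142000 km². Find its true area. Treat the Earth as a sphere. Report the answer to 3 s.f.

97800 km²

Mercator is conformal, so the point scale is isotropic: h = k = sec φ = 1/cos φ.
Areal scale = k² = sec²φ = 1/cos²(33.9°) = 1/0.8300² = 1.452.
True area = apparent / (areal scale) = 142000 / 1.452 ≈ 97800 km².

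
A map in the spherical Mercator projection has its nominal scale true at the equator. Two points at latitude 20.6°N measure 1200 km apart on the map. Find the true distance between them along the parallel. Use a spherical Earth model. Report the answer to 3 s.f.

1120 km

For Mercator, h = k = sec φ (a conformal cylindrical projection has a single point scale, 1/cos φ).
Along the parallel at 20.6°, map distances are exaggerated by k = sec 20.6° = 1.068.
True distance = 1200 / 1.068 = 1200 × cos 20.6° ≈ 1120 km.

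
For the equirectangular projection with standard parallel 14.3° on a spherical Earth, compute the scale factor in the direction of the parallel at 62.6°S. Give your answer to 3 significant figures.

2.11

In the equirectangular projection with standard parallel φ₀ = 14.3° (x = Rλ cos φ₀, y = Rφ), meridians are true-scale (h = 1) and the parallel scale is k = cos φ₀ / cos φ.
k = cos 14.3° / cos 62.6° = 0.9690/0.4602 = 2.106.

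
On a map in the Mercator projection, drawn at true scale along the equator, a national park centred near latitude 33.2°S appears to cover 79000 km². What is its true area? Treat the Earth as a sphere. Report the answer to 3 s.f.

55300 km²

Mercator is conformal, so the point scale is isotropic: h = k = sec φ = 1/cos φ.
Areal scale = k² = sec²φ = 1/cos²(33.2°) = 1/0.8368² = 1.428.
True area = apparent / (areal scale) = 79000 / 1.428 ≈ 55300 km².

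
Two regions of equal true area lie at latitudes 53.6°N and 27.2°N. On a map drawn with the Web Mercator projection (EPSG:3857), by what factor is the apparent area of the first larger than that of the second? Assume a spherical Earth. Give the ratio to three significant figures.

2.25

On Mercator, area is exaggerated by sec²φ = 1/cos²φ.
At 53.6°: sec²(53.6°) = 1/0.5934² = 2.840.
At 27.2°: sec²(27.2°) = 1/0.8894² = 1.264.
Ratio = 2.840/1.264 = cos²(27.2°)/cos²(53.6°) ≈ 2.25.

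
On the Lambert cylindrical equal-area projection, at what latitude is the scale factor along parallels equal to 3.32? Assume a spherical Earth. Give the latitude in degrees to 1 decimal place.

72.5°

The Lambert cylindrical equal-area projection is the cylindrical equal-area projection with its standard parallel at the equator (φ₀ = 0). For cylindrical equal-area with standard parallel φ₀, h = cos φ / cos φ₀ and k = cos φ₀ / cos φ, so h·k = 1.
k = cos φ₀ / cos φ = 3.32  ⇒  cos φ = cos 0° / 3.32 = 0.3012.
φ = arccos(0.3012) ≈ 72.5°.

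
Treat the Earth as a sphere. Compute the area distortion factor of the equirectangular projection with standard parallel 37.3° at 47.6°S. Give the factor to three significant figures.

1.18

With standard parallel φ₀ = 37.3°, the equirectangular projection gives x = Rλ cos φ₀, y = Rφ, so h = 1 and k = cos 37.3° / cos φ.
Areal scale = h·k = 1 × cos φ₀ / cos φ; at 47.6°, h = 1.000, k = 1.180, so h·k = 1.180.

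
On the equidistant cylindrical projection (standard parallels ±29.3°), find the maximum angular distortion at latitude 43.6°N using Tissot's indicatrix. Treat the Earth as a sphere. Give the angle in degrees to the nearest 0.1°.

10.6°

With standard parallel φ₀ = 29.3°, the equirectangular projection gives x = Rλ cos φ₀, y = Rφ, so h = 1 and k = cos 29.3° / cos φ.
At 43.6°: h = 1.000, k = 1.204; principal scales a = 1.204, b = 1.000.
sin(ω/2) = (a − b)/(a + b) = 0.2042/2.204 = 0.09265, so ω = 2 arcsin(0.09265) ≈ 10.6°.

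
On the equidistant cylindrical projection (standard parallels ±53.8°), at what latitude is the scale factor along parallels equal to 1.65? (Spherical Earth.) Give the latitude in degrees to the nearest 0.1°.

69.0°

In the equirectangular projection with standard parallel φ₀ = 53.8° (x = Rλ cos φ₀, y = Rφ), meridians are true-scale (h = 1) and the parallel scale is k = cos φ₀ / cos φ.
k = cos φ₀ / cos φ = 1.65  ⇒  cos φ = cos 53.8° / 1.65 = 0.3579.
φ = arccos(0.3579) ≈ 69.0°.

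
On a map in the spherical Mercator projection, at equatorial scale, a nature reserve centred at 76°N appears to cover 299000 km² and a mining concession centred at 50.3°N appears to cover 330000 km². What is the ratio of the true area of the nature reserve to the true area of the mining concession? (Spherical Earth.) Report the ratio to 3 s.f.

Mercator's areal exaggeration is sec²φ; hence true area = (apparent area) · cos²φ.
True area of nature reserve: 299000 × cos²(76°) = 299000 × 0.05853 = 17500 km².
True area of mining concession: 330000 × cos²(50.3°) = 330000 × 0.4080 = 134600 km².
Ratio = 17500 / 134600 ≈ 0.130.

0.130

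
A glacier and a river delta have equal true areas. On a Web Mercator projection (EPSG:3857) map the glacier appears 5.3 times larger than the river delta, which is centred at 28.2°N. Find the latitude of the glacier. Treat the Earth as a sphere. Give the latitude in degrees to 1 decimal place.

67.5°

On Mercator, (apparent₁)/(apparent₂) = sec²φ₁ / sec²φ₂ when true areas are equal.
cos²φ₂ / cos²φ₁ = 5.3  ⇒  cos φ₁ = cos 28.2° / √5.3 = 0.8813/2.302 = 0.3828.
φ₁ = arccos(0.3828) ≈ 67.5°.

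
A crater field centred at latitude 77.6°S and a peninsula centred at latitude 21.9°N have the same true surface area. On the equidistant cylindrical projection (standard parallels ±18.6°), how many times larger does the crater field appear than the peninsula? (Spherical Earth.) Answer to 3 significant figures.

With standard parallel φ₀ = 18.6°, the equirectangular projection gives x = Rλ cos φ₀, y = Rφ, so h = 1 and k = cos 18.6° / cos φ.
Areal scale at 77.6°: h·k = 1.000 × 4.414 = 4.414.
Areal scale at 21.9°: h·k = 1.000 × 1.021 = 1.021.
Ratio = 4.414/1.021 ≈ 4.32.

4.32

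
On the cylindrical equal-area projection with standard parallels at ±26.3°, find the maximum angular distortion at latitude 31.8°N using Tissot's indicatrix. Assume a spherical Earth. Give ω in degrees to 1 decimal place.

6.1°

A cylindrical equal-area projection with standard parallel φ₀ has meridian scale h = cos φ / cos φ₀ and parallel scale k = cos φ₀ / cos φ (so areas are preserved, h·k = 1).
At 31.8°: h = 0.9480, k = 1.055; principal scales a = 1.055, b = 0.9480.
sin(ω/2) = (a − b)/(a + b) = 0.1068/2.003 = 0.05332, so ω = 2 arcsin(0.05332) ≈ 6.1°.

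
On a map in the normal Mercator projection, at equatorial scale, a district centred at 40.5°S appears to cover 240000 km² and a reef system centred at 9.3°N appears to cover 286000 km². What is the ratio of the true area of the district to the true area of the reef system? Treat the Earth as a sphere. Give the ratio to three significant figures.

0.498

On Mercator the areal scale is sec²φ, so true area = apparent × cos²φ.
True area of district: 240000 × cos²(40.5°) = 240000 × 0.5782 = 138800 km².
True area of reef system: 286000 × cos²(9.3°) = 286000 × 0.9739 = 278500 km².
Ratio = 138800 / 278500 ≈ 0.498.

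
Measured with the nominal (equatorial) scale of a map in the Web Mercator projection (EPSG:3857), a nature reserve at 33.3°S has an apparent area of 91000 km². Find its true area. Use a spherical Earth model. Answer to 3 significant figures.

Mercator is conformal, so the point scale is isotropic: h = k = sec φ = 1/cos φ.
Areal scale = k² = sec²φ = 1/cos²(33.3°) = 1/0.8358² = 1.431.
True area = apparent / (areal scale) = 91000 / 1.431 ≈ 63600 km².

63600 km²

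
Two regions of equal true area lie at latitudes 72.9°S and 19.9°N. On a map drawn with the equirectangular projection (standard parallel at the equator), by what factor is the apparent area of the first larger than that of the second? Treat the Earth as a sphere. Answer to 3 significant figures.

Plate carrée maps x = Rλ, y = Rφ. The meridian scale is h = 1 and the parallel scale is k = 1/cos φ = sec φ.
Areal scale at 72.9°: h·k = 1.000 × 3.401 = 3.401.
Areal scale at 19.9°: h·k = 1.000 × 1.064 = 1.064.
Ratio = 3.401/1.064 ≈ 3.20.

3.20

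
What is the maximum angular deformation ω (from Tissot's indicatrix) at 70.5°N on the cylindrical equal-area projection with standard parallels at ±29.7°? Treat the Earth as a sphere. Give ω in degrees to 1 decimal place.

95.9°

A cylindrical equal-area projection with standard parallel φ₀ has meridian scale h = cos φ / cos φ₀ and parallel scale k = cos φ₀ / cos φ (so areas are preserved, h·k = 1).
At 70.5°: h = 0.3843, k = 2.602; principal scales a = 2.602, b = 0.3843.
sin(ω/2) = (a − b)/(a + b) = 2.218/2.986 = 0.7426, so ω = 2 arcsin(0.7426) ≈ 95.9°.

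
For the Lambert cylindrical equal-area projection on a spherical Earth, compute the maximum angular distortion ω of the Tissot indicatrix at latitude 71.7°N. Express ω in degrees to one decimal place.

110.3°

The Lambert cylindrical equal-area projection is the cylindrical equal-area projection with its standard parallel at the equator (φ₀ = 0). Cylindrical equal-area (φ₀ = 0°): h = cos φ / cos 0° along meridians, k = cos 0° / cos φ along parallels; h·k = 1.
At 71.7°: h = 0.3140, k = 3.185; principal scales a = 3.185, b = 0.3140.
sin(ω/2) = (a − b)/(a + b) = 2.871/3.499 = 0.8205, so ω = 2 arcsin(0.8205) ≈ 110.3°.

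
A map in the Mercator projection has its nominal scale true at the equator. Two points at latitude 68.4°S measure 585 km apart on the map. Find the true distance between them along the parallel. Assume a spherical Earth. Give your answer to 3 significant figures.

For Mercator, h = k = sec φ (a conformal cylindrical projection has a single point scale, 1/cos φ).
Along the parallel at 68.4°, map distances are exaggerated by k = sec 68.4° = 2.716.
True distance = 585 / 2.716 = 585 × cos 68.4° ≈ 215 km.

215 km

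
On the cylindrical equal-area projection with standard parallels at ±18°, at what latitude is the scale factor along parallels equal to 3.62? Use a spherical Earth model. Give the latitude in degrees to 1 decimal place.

74.8°

A cylindrical equal-area projection with standard parallel φ₀ has meridian scale h = cos φ / cos φ₀ and parallel scale k = cos φ₀ / cos φ (so areas are preserved, h·k = 1).
k = cos φ₀ / cos φ = 3.62  ⇒  cos φ = cos 18° / 3.62 = 0.2627.
φ = arccos(0.2627) ≈ 74.8°.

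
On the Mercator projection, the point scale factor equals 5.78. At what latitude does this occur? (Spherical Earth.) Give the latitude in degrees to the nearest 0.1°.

Mercator scale is k = sec φ = 1/cos φ.
1/cos φ = 5.78  ⇒  cos φ = 0.1730  ⇒  φ = arccos(0.1730) ≈ 80.0°.

80.0°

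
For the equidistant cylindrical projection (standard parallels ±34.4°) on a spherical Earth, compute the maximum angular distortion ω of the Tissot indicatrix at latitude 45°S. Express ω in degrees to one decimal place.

8.8°

In the equirectangular projection with standard parallel φ₀ = 34.4° (x = Rλ cos φ₀, y = Rφ), meridians are true-scale (h = 1) and the parallel scale is k = cos φ₀ / cos φ.
At 45°: h = 1.000, k = 1.167; principal scales a = 1.167, b = 1.000.
sin(ω/2) = (a − b)/(a + b) = 0.1669/2.167 = 0.07702, so ω = 2 arcsin(0.07702) ≈ 8.8°.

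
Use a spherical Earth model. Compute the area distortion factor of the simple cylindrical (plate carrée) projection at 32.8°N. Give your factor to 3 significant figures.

In the plate carrée (x = Rλ, y = Rφ), meridians are true-scale (h = 1) and parallels are stretched by k = sec φ.
Areal scale = h·k = 1 × sec φ; at 32.8°, h = 1.000, k = 1.190, so h·k = 1.190.

1.19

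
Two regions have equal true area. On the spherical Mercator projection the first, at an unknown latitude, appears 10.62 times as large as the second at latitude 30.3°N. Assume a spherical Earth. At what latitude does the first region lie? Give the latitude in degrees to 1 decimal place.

74.6°

Mercator areal scale is sec²φ, so apparent-area ratio = sec²φ₁ / sec²φ₂ = cos²φ₂ / cos²φ₁.
cos²φ₂ / cos²φ₁ = 10.62  ⇒  cos φ₁ = cos 30.3° / √10.62 = 0.8634/3.259 = 0.2649.
φ₁ = arccos(0.2649) ≈ 74.6°.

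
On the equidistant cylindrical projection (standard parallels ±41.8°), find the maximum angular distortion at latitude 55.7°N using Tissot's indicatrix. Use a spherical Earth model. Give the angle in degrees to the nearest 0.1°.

With standard parallel φ₀ = 41.8°, the equirectangular projection gives x = Rλ cos φ₀, y = Rφ, so h = 1 and k = cos 41.8° / cos φ.
At 55.7°: h = 1.000, k = 1.323; principal scales a = 1.323, b = 1.000.
sin(ω/2) = (a − b)/(a + b) = 0.3229/2.323 = 0.1390, so ω = 2 arcsin(0.1390) ≈ 16.0°.

16.0°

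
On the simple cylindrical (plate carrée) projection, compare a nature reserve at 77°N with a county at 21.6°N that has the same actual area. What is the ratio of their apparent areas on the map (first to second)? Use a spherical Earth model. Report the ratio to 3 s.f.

4.13

In the plate carrée (x = Rλ, y = Rφ), meridians are true-scale (h = 1) and parallels are stretched by k = sec φ.
Areal scale at 77°: h·k = 1.000 × 4.445 = 4.445.
Areal scale at 21.6°: h·k = 1.000 × 1.076 = 1.076.
Ratio = 4.445/1.076 ≈ 4.13.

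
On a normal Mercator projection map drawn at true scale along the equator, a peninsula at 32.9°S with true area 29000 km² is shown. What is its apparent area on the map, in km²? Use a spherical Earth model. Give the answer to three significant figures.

Mercator is conformal, so the point scale is isotropic: h = k = sec φ = 1/cos φ.
Areal scale = k² = sec²φ = 1/cos²(32.9°) = 1/0.8396² = 1.419.
Apparent area = 29000 × 1.419 ≈ 41100 km².

41100 km²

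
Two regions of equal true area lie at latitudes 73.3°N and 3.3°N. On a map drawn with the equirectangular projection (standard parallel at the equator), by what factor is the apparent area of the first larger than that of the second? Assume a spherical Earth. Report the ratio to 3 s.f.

In the plate carrée (x = Rλ, y = Rφ), meridians are true-scale (h = 1) and parallels are stretched by k = sec φ.
Areal scale at 73.3°: h·k = 1.000 × 3.480 = 3.480.
Areal scale at 3.3°: h·k = 1.000 × 1.002 = 1.002.
Ratio = 3.480/1.002 ≈ 3.47.

3.47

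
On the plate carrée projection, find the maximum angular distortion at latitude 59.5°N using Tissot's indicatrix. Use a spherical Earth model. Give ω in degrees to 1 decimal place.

In the plate carrée (x = Rλ, y = Rφ), meridians are true-scale (h = 1) and parallels are stretched by k = sec φ.
At 59.5°: h = 1.000, k = 1.970; principal scales a = 1.970, b = 1.000.
sin(ω/2) = (a − b)/(a + b) = 0.9703/2.970 = 0.3267, so ω = 2 arcsin(0.3267) ≈ 38.1°.

38.1°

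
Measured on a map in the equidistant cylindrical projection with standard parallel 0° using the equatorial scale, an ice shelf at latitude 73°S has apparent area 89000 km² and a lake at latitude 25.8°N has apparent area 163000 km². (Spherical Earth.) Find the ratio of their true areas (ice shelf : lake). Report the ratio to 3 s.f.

0.177

Plate carrée has h = 1 and k = sec φ, giving areal scale sec φ; true area = (apparent area) · cos φ.
True area of ice shelf: 89000 × cos(73°) = 89000 × 0.2924 = 26020 km².
True area of lake: 163000 × cos(25.8°) = 163000 × 0.9003 = 146800 km².
Ratio = 26020 / 146800 ≈ 0.177.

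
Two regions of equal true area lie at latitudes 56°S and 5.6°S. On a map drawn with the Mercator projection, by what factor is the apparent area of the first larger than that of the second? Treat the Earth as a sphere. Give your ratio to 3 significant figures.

Mercator areal scale is sec²φ.
At 56°: sec²(56°) = 1/0.5592² = 3.198.
At 5.6°: sec²(5.6°) = 1/0.9952² = 1.010.
Ratio = 3.198/1.010 = cos²(5.6°)/cos²(56°) ≈ 3.17.

3.17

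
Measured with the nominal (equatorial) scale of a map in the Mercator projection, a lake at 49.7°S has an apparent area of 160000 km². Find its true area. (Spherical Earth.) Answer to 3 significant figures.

66900 km²

For Mercator, h = k = sec φ (a conformal cylindrical projection has a single point scale, 1/cos φ).
Areal scale = k² = sec²φ = 1/cos²(49.7°) = 1/0.6468² = 2.390.
True area = apparent / (areal scale) = 160000 / 2.390 ≈ 66900 km².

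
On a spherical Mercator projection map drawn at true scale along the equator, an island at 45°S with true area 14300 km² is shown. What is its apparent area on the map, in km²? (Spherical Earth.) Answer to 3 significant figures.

The Mercator projection is conformal; its linear scale factor is the same in every direction and equals sec φ = 1/cos φ.
Areal scale = k² = sec²φ = 1/cos²(45°) = 1/0.7071² = 2.000.
Apparent area = 14300 × 2.000 ≈ 28600 km².

28600 km²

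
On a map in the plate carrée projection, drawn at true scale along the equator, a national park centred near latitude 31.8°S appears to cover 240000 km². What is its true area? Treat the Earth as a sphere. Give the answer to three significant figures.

204000 km²

In the plate carrée (x = Rλ, y = Rφ), meridians are true-scale (h = 1) and parallels are stretched by k = sec φ.
Areal scale = h·k = 1 × sec φ; at 31.8°, h = 1.000, k = 1.177, so h·k = 1.177.
True area = apparent / (areal scale) = 240000 / 1.177 ≈ 204000 km².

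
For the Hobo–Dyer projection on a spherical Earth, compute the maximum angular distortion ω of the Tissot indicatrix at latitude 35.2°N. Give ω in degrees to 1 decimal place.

3.4°

Hobo–Dyer is a cylindrical equal-area projection with standard parallels at ±37.5°. Cylindrical equal-area (φ₀ = 37.5°): h = cos φ / cos 37.5° along meridians, k = cos 37.5° / cos φ along parallels; h·k = 1.
At 35.2°: h = 1.030, k = 0.9709; principal scales a = 1.030, b = 0.9709.
sin(ω/2) = (a − b)/(a + b) = 0.05910/2.001 = 0.02954, so ω = 2 arcsin(0.02954) ≈ 3.4°.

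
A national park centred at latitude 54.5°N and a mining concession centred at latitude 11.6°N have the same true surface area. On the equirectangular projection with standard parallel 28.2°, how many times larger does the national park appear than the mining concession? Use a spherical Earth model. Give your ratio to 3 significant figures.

With standard parallel φ₀ = 28.2°, the equirectangular projection gives x = Rλ cos φ₀, y = Rφ, so h = 1 and k = cos 28.2° / cos φ.
Areal scale at 54.5°: h·k = 1.000 × 1.518 = 1.518.
Areal scale at 11.6°: h·k = 1.000 × 0.8997 = 0.8997.
Ratio = 1.518/0.8997 ≈ 1.69.

1.69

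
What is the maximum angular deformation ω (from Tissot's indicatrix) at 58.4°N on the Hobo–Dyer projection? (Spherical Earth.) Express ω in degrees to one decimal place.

46.2°

The Hobo–Dyer projection is cylindrical equal-area with φ₀ = 37.5°. A cylindrical equal-area projection with standard parallel φ₀ has meridian scale h = cos φ / cos φ₀ and parallel scale k = cos φ₀ / cos φ (so areas are preserved, h·k = 1).
At 58.4°: h = 0.6605, k = 1.514; principal scales a = 1.514, b = 0.6605.
sin(ω/2) = (a − b)/(a + b) = 0.8536/2.175 = 0.3925, so ω = 2 arcsin(0.3925) ≈ 46.2°.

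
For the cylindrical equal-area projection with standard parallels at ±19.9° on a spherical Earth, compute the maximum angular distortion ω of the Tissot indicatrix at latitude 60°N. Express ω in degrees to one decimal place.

68.0°

Cylindrical equal-area (φ₀ = 19.9°): h = cos φ / cos 19.9° along meridians, k = cos 19.9° / cos φ along parallels; h·k = 1.
At 60°: h = 0.5318, k = 1.881; principal scales a = 1.881, b = 0.5318.
sin(ω/2) = (a − b)/(a + b) = 1.349/2.412 = 0.5591, so ω = 2 arcsin(0.5591) ≈ 68.0°.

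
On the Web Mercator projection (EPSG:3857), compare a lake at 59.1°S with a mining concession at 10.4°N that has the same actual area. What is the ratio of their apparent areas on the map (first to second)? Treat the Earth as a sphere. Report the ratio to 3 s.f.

3.67

Mercator areal scale is sec²φ.
At 59.1°: sec²(59.1°) = 1/0.5135² = 3.792.
At 10.4°: sec²(10.4°) = 1/0.9836² = 1.034.
Ratio = 3.792/1.034 = cos²(10.4°)/cos²(59.1°) ≈ 3.67.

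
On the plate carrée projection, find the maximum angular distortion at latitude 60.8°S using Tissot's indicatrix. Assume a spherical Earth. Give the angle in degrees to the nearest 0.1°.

40.3°

In the plate carrée (x = Rλ, y = Rφ), meridians are true-scale (h = 1) and parallels are stretched by k = sec φ.
At 60.8°: h = 1.000, k = 2.050; principal scales a = 2.050, b = 1.000.
sin(ω/2) = (a − b)/(a + b) = 1.050/3.050 = 0.3442, so ω = 2 arcsin(0.3442) ≈ 40.3°.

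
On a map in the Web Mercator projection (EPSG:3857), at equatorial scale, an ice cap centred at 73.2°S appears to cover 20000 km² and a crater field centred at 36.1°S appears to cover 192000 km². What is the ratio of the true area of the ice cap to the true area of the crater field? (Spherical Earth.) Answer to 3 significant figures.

0.0133

Since Mercator area scale is 1/cos²φ, the true area equals the apparent area multiplied by cos²φ.
True area of ice cap: 20000 × cos²(73.2°) = 20000 × 0.08354 = 1671 km².
True area of crater field: 192000 × cos²(36.1°) = 192000 × 0.6528 = 125300 km².
Ratio = 1671 / 125300 ≈ 0.0133.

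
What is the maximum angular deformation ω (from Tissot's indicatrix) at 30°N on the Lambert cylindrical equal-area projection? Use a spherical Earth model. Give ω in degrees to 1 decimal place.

The Lambert cylindrical equal-area projection is the cylindrical equal-area projection with its standard parallel at the equator (φ₀ = 0). Cylindrical equal-area (φ₀ = 0°): h = cos φ / cos 0° along meridians, k = cos 0° / cos φ along parallels; h·k = 1.
At 30°: h = 0.8660, k = 1.155; principal scales a = 1.155, b = 0.8660.
sin(ω/2) = (a − b)/(a + b) = 0.2887/2.021 = 0.1429, so ω = 2 arcsin(0.1429) ≈ 16.4°.

16.4°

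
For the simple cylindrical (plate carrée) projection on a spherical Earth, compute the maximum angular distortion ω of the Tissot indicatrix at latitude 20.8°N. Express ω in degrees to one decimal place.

3.9°

Plate carrée maps x = Rλ, y = Rφ. The meridian scale is h = 1 and the parallel scale is k = 1/cos φ = sec φ.
At 20.8°: h = 1.000, k = 1.070; principal scales a = 1.070, b = 1.000.
sin(ω/2) = (a − b)/(a + b) = 0.06972/2.070 = 0.03368, so ω = 2 arcsin(0.03368) ≈ 3.9°.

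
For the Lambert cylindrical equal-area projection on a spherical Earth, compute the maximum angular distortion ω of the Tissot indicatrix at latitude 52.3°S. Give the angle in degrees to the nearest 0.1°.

The Lambert cylindrical equal-area projection is the cylindrical equal-area projection with its standard parallel at the equator (φ₀ = 0). Cylindrical equal-area (φ₀ = 0°): h = cos φ / cos 0° along meridians, k = cos 0° / cos φ along parallels; h·k = 1.
At 52.3°: h = 0.6115, k = 1.635; principal scales a = 1.635, b = 0.6115.
sin(ω/2) = (a − b)/(a + b) = 1.024/2.247 = 0.4556, so ω = 2 arcsin(0.4556) ≈ 54.2°.

54.2°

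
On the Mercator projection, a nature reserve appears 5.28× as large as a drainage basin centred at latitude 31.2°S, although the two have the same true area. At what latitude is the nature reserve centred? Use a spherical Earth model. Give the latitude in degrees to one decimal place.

68.1°

Mercator areal scale is sec²φ, so apparent-area ratio = sec²φ₁ / sec²φ₂ = cos²φ₂ / cos²φ₁.
cos²φ₂ / cos²φ₁ = 5.28  ⇒  cos φ₁ = cos 31.2° / √5.28 = 0.8554/2.298 = 0.3722.
φ₁ = arccos(0.3722) ≈ 68.1°.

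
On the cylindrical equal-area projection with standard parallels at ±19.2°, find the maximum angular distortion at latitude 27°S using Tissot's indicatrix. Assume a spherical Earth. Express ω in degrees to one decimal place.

A cylindrical equal-area projection with standard parallel φ₀ has meridian scale h = cos φ / cos φ₀ and parallel scale k = cos φ₀ / cos φ (so areas are preserved, h·k = 1).
At 27°: h = 0.9435, k = 1.060; principal scales a = 1.060, b = 0.9435.
sin(ω/2) = (a − b)/(a + b) = 0.1164/2.003 = 0.05811, so ω = 2 arcsin(0.05811) ≈ 6.7°.

6.7°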